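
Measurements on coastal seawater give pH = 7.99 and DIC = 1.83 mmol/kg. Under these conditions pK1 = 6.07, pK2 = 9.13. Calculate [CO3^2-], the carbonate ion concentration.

[CO3²⁻] = 0.122 mmol/kg

α₂ = 1 / (1 + [H⁺]/K2 + [H⁺]²/(K1K2)) = 1 / (1 + 10^+1.14 + 10^-0.78)
   = 1 / (1 + 13.804 + 0.16596) = 1/14.970 = 0.06680
[CO3²⁻] = α₂ × DIC = 0.06680 × 1.83 = 0.122 mmol/kg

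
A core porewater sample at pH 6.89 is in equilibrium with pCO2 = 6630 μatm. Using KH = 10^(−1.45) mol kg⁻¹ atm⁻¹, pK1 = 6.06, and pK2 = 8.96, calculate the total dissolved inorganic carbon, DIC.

DIC = 1.84 mmol/kg

[CO2*] = KH · pCO2 = 10^(−1.45) × 6630×10^-6 = 2.352×10^-4 mol/kg
α₀ = 1/(1 + K1/[H⁺] + K1K2/[H⁺]²) = 1/(1 + 10^+0.83 + 10^-1.24) = 0.1279
DIC = [CO2*]/α₀ = 2.352×10^-4 / 0.1279 = 1.84 mmol/kg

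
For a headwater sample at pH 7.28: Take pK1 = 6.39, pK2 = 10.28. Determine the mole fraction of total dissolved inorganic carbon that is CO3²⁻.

α₂ = 1 / (1 + [H⁺]/K2 + [H⁺]²/(K1K2)) = 1 / (1 + 10^+3.00 + 10^+2.11)
   = 1 / (1 + 1000.0 + 128.82) = 1/1129.8 = 0.0008851

α₂ = 0.000885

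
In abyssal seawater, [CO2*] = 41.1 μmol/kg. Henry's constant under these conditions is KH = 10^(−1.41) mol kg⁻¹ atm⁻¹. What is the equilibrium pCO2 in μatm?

pCO2 = 1060 μatm

KH = 10^(−1.41) = 3.890×10^-2 mol kg⁻¹ atm⁻¹
pCO2 = [CO2*]/KH = 41.1×10^-6 / 3.890×10^-2 = 1.06×10^-3 atm = 1060 μatm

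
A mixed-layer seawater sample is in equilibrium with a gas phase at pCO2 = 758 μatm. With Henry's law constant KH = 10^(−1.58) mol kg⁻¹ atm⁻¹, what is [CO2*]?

[CO2*] = 19.9 μmol/kg

KH = 10^(−1.58) = 2.630×10^-2 mol kg⁻¹ atm⁻¹
[CO2*] = KH · pCO2 = 2.630×10^-2 × 758×10^-6 atm = 1.99×10^-5 mol/kg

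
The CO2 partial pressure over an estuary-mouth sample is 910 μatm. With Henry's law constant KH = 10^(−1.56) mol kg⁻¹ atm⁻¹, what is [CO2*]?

[CO2*] = 25.1 μmol/kg

KH = 10^(−1.56) = 2.754×10^-2 mol kg⁻¹ atm⁻¹
[CO2*] = KH · pCO2 = 2.754×10^-2 × 910×10^-6 atm = 2.51×10^-5 mol/kg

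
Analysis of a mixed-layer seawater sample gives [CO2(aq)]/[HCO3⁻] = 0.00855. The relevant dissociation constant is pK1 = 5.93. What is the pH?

From K1 = [H⁺][HCO3⁻]/[CO2(aq)]:  pH = pK1 − log₁₀([CO2(aq)]/[HCO3⁻])
log₁₀(0.00855) = -2.068
pH = 5.93 − (-2.068) = 8.00

pH = 8.00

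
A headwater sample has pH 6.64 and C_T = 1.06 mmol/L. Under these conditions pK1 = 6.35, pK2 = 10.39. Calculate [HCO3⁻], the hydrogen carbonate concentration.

[HCO3⁻] = 0.701 mmol/L

α₁ = 1 / (1 + [H⁺]/K1 + K2/[H⁺]) = 1 / (1 + 10^-0.29 + 10^-3.75)
   = 1 / (1 + 0.51286 + 0.00017783) = 1/1.5130 = 0.6609
[HCO3⁻] = α₁ × DIC = 0.6609 × 1.06 = 0.701 mmol/L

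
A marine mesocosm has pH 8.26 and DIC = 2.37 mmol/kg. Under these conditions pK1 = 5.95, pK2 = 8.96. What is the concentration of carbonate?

[CO3²⁻] = 0.393 mmol/kg

α₂ = 1 / (1 + [H⁺]/K2 + [H⁺]²/(K1K2)) = 1 / (1 + 10^+0.70 + 10^-1.61)
   = 1 / (1 + 5.0119 + 0.024547) = 1/6.0364 = 0.1657
[CO3²⁻] = α₂ × DIC = 0.1657 × 2.37 = 0.393 mmol/kg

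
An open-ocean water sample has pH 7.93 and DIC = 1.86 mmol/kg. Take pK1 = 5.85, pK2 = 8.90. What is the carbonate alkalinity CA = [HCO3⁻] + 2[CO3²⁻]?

CA = [HCO3⁻] + 2[CO3²⁻] = (α₁ + 2α₂)·DIC
At pH 7.93: [H⁺]/K1 = 10^-2.08 = 0.0083176, K2/[H⁺] = 10^-0.97 = 0.10715
α₁ = 1/(1 + 0.0083176 + 0.10715) = 1/1.1155 = 0.8965; α₂ = α₁·K2/[H⁺] = 0.09606
α₁ + 2α₂ = 1.0886
CA = 1.0886 × 1.86 = 2.02 mmol/kg

CA = 2.02 mmol/kg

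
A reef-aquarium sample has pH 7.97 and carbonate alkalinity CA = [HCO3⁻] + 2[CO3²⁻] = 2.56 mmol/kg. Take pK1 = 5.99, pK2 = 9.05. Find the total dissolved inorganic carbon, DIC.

CA = [HCO3⁻] + 2[CO3²⁻] = (α₁ + 2α₂)·DIC
At pH 7.97: [H⁺]/K1 = 10^-1.98 = 0.010471, K2/[H⁺] = 10^-1.08 = 0.083176
α₁ = 1/(1 + 0.010471 + 0.083176) = 1/1.0936 = 0.9144; α₂ = α₁·K2/[H⁺] = 0.07605
α₁ + 2α₂ = 1.0665
DIC = CA / (α₁ + 2α₂) = 2.56 / 1.0665 = 2.40 mmol/kg

DIC = 2.40 mmol/kg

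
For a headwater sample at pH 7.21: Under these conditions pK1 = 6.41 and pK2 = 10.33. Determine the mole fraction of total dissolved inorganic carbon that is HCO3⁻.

α₁ = 0.863

α₁ = 1 / (1 + [H⁺]/K1 + K2/[H⁺]) = 1 / (1 + 10^-0.80 + 10^-3.12)
   = 1 / (1 + 0.15849 + 0.00075858) = 1/1.1592 = 0.8626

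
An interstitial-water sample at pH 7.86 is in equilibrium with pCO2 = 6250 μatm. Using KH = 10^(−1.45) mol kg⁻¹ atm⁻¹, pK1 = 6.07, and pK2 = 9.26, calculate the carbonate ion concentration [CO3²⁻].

[CO2*] = KH · pCO2 = 10^(−1.45) × 6250×10^-6 = 2.218×10^-4 mol/kg
α₀ = 1/(1 + K1/[H⁺] + K1K2/[H⁺]²) = 1/(1 + 10^+1.79 + 10^+0.39) = 0.01536
DIC = [CO2*]/α₀ = 2.218×10^-4 / 0.01536 = 14.44 mmol/kg
[CO3²⁻] = α₂·DIC; α₂ = 0.03770, so [CO3²⁻] = 0.03770 × 14.44 = 0.544 mmol/kg

[CO3²⁻] = 0.544 mmol/kg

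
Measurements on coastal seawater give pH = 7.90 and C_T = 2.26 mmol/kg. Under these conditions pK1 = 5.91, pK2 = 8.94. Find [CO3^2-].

[CO3²⁻] = 0.187 mmol/kg

α₂ = 1 / (1 + [H⁺]/K2 + [H⁺]²/(K1K2)) = 1 / (1 + 10^+1.04 + 10^-0.95)
   = 1 / (1 + 10.965 + 0.11220) = 1/12.077 = 0.08280
[CO3²⁻] = α₂ × DIC = 0.08280 × 2.26 = 0.187 mmol/kg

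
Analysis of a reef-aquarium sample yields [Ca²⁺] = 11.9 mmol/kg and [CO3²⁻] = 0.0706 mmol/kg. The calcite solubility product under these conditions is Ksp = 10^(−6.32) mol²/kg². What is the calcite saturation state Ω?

Ksp = 10^(−6.32) = 4.786×10^-7
Ω = [Ca²⁺][CO3²⁻]/Ksp = (11.9×10^-3)(0.0706×10^-3) / 4.786×10^-7 = 1.76

Ω = 1.76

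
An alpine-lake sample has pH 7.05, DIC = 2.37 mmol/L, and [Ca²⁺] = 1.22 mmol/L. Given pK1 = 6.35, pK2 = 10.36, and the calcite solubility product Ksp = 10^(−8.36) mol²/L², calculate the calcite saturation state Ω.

Ω = 0.270

α₂ = 1 / (1 + [H⁺]/K2 + [H⁺]²/(K1K2)) = 1 / (1 + 10^+3.31 + 10^+2.61)
   = 1 / (1 + 2041.7 + 407.38) = 1/2450.1 = 0.0004081
[CO3²⁻] = α₂ × DIC = 0.0004081 × 2.37 = 0.0009673 mmol/L = 0.9673 μmol/L
Ksp = 10^(−8.36) = 4.365×10^-9
Ω = [Ca²⁺][CO3²⁻]/Ksp = (1.22×10^-3)(9.673×10^-7) / 4.365×10^-9 = 0.270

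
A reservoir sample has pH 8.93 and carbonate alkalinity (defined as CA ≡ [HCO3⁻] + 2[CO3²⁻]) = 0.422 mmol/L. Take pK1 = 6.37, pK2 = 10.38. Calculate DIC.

CA = [HCO3⁻] + 2[CO3²⁻] = (α₁ + 2α₂)·DIC
At pH 8.93: [H⁺]/K1 = 10^-2.56 = 0.0027542, K2/[H⁺] = 10^-1.45 = 0.035481
α₁ = 1/(1 + 0.0027542 + 0.035481) = 1/1.0382 = 0.9632; α₂ = α₁·K2/[H⁺] = 0.03417
α₁ + 2α₂ = 1.0315
DIC = CA / (α₁ + 2α₂) = 0.422 / 1.0315 = 0.409 mmol/L

DIC = 0.409 mmol/L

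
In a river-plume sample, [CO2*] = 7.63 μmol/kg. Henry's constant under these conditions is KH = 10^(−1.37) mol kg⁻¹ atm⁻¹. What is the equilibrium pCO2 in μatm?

KH = 10^(−1.37) = 4.266×10^-2 mol kg⁻¹ atm⁻¹
pCO2 = [CO2*]/KH = 7.63×10^-6 / 4.266×10^-2 = 1.79×10^-4 atm = 179 μatm

pCO2 = 179 μatm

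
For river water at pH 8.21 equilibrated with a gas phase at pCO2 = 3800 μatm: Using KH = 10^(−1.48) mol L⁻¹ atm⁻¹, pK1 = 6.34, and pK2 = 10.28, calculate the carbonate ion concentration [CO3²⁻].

[CO2*] = KH · pCO2 = 10^(−1.48) × 3800×10^-6 = 1.258×10^-4 mol/L
α₀ = 1/(1 + K1/[H⁺] + K1K2/[H⁺]²) = 1/(1 + 10^+1.87 + 10^-0.20) = 0.01320
DIC = [CO2*]/α₀ = 1.258×10^-4 / 0.01320 = 9.533 mmol/L
[CO3²⁻] = α₂·DIC; α₂ = 0.008328, so [CO3²⁻] = 0.008328 × 9.533 = 0.0794 mmol/L

[CO3²⁻] = 0.0794 mmol/L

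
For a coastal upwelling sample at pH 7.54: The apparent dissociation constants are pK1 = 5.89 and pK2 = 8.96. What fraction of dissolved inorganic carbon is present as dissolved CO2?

α₀ = 1 / (1 + K1/[H⁺] + K1K2/[H⁺]²) = 1 / (1 + 10^+1.65 + 10^+0.23)
   = 1 / (1 + 44.668 + 1.6982) = 1/47.367 = 0.02111

α₀ = 0.0211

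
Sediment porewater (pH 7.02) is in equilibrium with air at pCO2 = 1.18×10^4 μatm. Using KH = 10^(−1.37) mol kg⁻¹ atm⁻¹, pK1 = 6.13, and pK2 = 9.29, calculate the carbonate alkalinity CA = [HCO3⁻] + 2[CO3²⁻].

[CO2*] = KH · pCO2 = 10^(−1.37) × 1.18×10^4×10^-6 = 5.034×10^-4 mol/kg
α₀ = 1/(1 + K1/[H⁺] + K1K2/[H⁺]²) = 1/(1 + 10^+0.89 + 10^-1.38) = 0.1136
DIC = [CO2*]/α₀ = 5.034×10^-4 / 0.1136 = 4.432 mmol/kg
CA = (α₁ + 2α₂)·DIC = (0.8817 + 2×0.004735) × 4.432 = 3.95 mmol/kg

CA = 3.95 mmol/kg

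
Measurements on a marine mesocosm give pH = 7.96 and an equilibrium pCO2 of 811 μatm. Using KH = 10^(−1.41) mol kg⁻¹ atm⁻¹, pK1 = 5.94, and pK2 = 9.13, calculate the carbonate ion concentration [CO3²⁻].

[CO2*] = KH · pCO2 = 10^(−1.41) × 811×10^-6 = 3.155×10^-5 mol/kg
α₀ = 1/(1 + K1/[H⁺] + K1K2/[H⁺]²) = 1/(1 + 10^+2.02 + 10^+0.85) = 0.008866
DIC = [CO2*]/α₀ = 3.155×10^-5 / 0.008866 = 3.559 mmol/kg
[CO3²⁻] = α₂·DIC; α₂ = 0.06277, so [CO3²⁻] = 0.06277 × 3.559 = 0.223 mmol/kg

[CO3²⁻] = 0.223 mmol/kg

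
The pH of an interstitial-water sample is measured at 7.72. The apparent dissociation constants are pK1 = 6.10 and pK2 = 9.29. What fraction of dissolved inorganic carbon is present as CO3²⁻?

α₂ = 0.0256

α₂ = 1 / (1 + [H⁺]/K2 + [H⁺]²/(K1K2)) = 1 / (1 + 10^+1.57 + 10^-0.05)
   = 1 / (1 + 37.154 + 0.89125) = 1/39.045 = 0.02561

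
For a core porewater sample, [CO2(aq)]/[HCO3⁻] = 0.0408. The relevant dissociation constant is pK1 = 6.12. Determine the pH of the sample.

pH = 7.51

From K1 = [H⁺][HCO3⁻]/[CO2(aq)]:  pH = pK1 − log₁₀([CO2(aq)]/[HCO3⁻])
log₁₀(0.0408) = -1.389
pH = 6.12 − (-1.389) = 7.51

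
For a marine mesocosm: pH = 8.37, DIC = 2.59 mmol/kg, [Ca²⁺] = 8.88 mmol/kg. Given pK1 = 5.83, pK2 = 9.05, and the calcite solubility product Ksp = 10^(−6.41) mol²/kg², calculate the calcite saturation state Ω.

Ω = 10.2

α₂ = 1 / (1 + [H⁺]/K2 + [H⁺]²/(K1K2)) = 1 / (1 + 10^+0.68 + 10^-1.86)
   = 1 / (1 + 4.7863 + 0.013804) = 1/5.8001 = 0.1724
[CO3²⁻] = α₂ × DIC = 0.1724 × 2.59 = 0.4465 mmol/kg
Ksp = 10^(−6.41) = 3.890×10^-7
Ω = [Ca²⁺][CO3²⁻]/Ksp = (8.88×10^-3)(4.465×10^-4) / 3.890×10^-7 = 10.2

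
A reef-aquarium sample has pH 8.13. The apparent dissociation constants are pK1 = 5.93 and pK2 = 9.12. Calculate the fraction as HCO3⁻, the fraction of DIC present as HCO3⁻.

α₁ = 0.902

α₁ = 1 / (1 + [H⁺]/K1 + K2/[H⁺]) = 1 / (1 + 10^-2.20 + 10^-0.99)
   = 1 / (1 + 0.0063096 + 0.10233) = 1/1.1086 = 0.9020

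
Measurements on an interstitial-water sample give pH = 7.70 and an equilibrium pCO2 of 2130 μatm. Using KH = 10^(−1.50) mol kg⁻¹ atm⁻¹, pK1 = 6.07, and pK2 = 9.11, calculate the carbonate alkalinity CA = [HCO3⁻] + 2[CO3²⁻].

CA = 3.10 mmol/kg

[CO2*] = KH · pCO2 = 10^(−1.50) × 2130×10^-6 = 6.736×10^-5 mol/kg
α₀ = 1/(1 + K1/[H⁺] + K1K2/[H⁺]²) = 1/(1 + 10^+1.63 + 10^+0.22) = 0.02207
DIC = [CO2*]/α₀ = 6.736×10^-5 / 0.02207 = 3.052 mmol/kg
CA = (α₁ + 2α₂)·DIC = (0.9413 + 2×0.03662) × 3.052 = 3.10 mmol/kg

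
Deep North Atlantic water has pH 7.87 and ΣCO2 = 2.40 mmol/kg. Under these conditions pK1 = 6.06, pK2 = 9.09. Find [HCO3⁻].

α₁ = 1 / (1 + [H⁺]/K1 + K2/[H⁺]) = 1 / (1 + 10^-1.81 + 10^-1.22)
   = 1 / (1 + 0.015488 + 0.060256) = 1/1.0757 = 0.9296
[HCO3⁻] = α₁ × DIC = 0.9296 × 2.40 = 2.23 mmol/kg

[HCO3⁻] = 2.23 mmol/kg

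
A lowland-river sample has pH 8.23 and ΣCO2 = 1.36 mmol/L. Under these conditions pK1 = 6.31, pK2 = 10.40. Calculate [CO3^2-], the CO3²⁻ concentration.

[CO3²⁻] = 9.03 μmol/L

α₂ = 1 / (1 + [H⁺]/K2 + [H⁺]²/(K1K2)) = 1 / (1 + 10^+2.17 + 10^+0.25)
   = 1 / (1 + 147.91 + 1.7783) = 1/150.69 = 0.006636
[CO3²⁻] = α₂ × DIC = 0.006636 × 1.36 = 0.00903 mmol/L = 9.03 μmol/L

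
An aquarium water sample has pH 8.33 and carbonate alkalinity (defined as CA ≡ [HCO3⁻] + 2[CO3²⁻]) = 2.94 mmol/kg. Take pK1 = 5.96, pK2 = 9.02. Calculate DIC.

DIC = 2.52 mmol/kg

CA = [HCO3⁻] + 2[CO3²⁻] = (α₁ + 2α₂)·DIC
At pH 8.33: [H⁺]/K1 = 10^-2.37 = 0.0042658, K2/[H⁺] = 10^-0.69 = 0.20417
α₁ = 1/(1 + 0.0042658 + 0.20417) = 1/1.2084 = 0.8275; α₂ = α₁·K2/[H⁺] = 0.1690
α₁ + 2α₂ = 1.1654
DIC = CA / (α₁ + 2α₂) = 2.94 / 1.1654 = 2.52 mmol/kg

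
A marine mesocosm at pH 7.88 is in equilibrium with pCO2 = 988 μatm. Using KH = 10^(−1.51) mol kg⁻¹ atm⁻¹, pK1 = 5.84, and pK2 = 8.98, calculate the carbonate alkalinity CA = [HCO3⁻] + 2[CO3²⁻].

CA = 3.88 mmol/kg

[CO2*] = KH · pCO2 = 10^(−1.51) × 988×10^-6 = 3.053×10^-5 mol/kg
α₀ = 1/(1 + K1/[H⁺] + K1K2/[H⁺]²) = 1/(1 + 10^+2.04 + 10^+0.94) = 0.008378
DIC = [CO2*]/α₀ = 3.053×10^-5 / 0.008378 = 3.644 mmol/kg
CA = (α₁ + 2α₂)·DIC = (0.9187 + 2×0.07297) × 3.644 = 3.88 mmol/kg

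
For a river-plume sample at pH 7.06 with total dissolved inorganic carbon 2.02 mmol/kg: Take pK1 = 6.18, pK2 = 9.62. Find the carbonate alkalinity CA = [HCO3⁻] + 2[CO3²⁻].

CA = [HCO3⁻] + 2[CO3²⁻] = (α₁ + 2α₂)·DIC
At pH 7.06: [H⁺]/K1 = 10^-0.88 = 0.13183, K2/[H⁺] = 10^-2.56 = 0.0027542
α₁ = 1/(1 + 0.13183 + 0.0027542) = 1/1.1346 = 0.8814; α₂ = α₁·K2/[H⁺] = 0.002428
α₁ + 2α₂ = 0.8862
CA = 0.8862 × 2.02 = 1.79 mmol/kg

CA = 1.79 mmol/kg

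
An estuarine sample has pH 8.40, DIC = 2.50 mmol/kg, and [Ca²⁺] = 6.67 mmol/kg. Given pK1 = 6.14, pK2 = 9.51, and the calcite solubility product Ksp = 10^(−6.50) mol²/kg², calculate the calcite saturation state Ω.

α₂ = 1 / (1 + [H⁺]/K2 + [H⁺]²/(K1K2)) = 1 / (1 + 10^+1.11 + 10^-1.15)
   = 1 / (1 + 12.882 + 0.070795) = 1/13.953 = 0.07167
[CO3²⁻] = α₂ × DIC = 0.07167 × 2.50 = 0.1792 mmol/kg
Ksp = 10^(−6.50) = 3.162×10^-7
Ω = [Ca²⁺][CO3²⁻]/Ksp = (6.67×10^-3)(1.792×10^-4) / 3.162×10^-7 = 3.78

Ω = 3.78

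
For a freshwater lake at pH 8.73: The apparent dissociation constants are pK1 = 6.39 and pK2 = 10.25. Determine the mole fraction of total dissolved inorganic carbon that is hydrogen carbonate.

α₁ = 1 / (1 + [H⁺]/K1 + K2/[H⁺]) = 1 / (1 + 10^-2.34 + 10^-1.52)
   = 1 / (1 + 0.0045709 + 0.030200) = 1/1.0348 = 0.9664

α₁ = 0.966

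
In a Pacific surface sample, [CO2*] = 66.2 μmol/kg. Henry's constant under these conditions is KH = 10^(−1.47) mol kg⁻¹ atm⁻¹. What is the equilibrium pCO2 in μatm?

KH = 10^(−1.47) = 3.388×10^-2 mol kg⁻¹ atm⁻¹
pCO2 = [CO2*]/KH = 66.2×10^-6 / 3.388×10^-2 = 1.95×10^-3 atm = 1950 μatm

pCO2 = 1950 μatm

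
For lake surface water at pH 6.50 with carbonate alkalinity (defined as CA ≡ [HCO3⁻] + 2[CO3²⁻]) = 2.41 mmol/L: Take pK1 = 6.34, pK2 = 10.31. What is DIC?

CA = [HCO3⁻] + 2[CO3²⁻] = (α₁ + 2α₂)·DIC
At pH 6.50: [H⁺]/K1 = 10^-0.16 = 0.69183, K2/[H⁺] = 10^-3.81 = 0.00015488
α₁ = 1/(1 + 0.69183 + 0.00015488) = 1/1.6920 = 0.5910; α₂ = α₁·K2/[H⁺] = 9.154×10^-5
α₁ + 2α₂ = 0.5912
DIC = CA / (α₁ + 2α₂) = 2.41 / 0.5912 = 4.08 mmol/L

DIC = 4.08 mmol/L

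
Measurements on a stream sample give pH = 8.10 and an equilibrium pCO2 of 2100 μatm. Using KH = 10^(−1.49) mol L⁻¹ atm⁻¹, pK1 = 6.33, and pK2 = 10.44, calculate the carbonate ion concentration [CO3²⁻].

[CO2*] = KH · pCO2 = 10^(−1.49) × 2100×10^-6 = 6.795×10^-5 mol/L
α₀ = 1/(1 + K1/[H⁺] + K1K2/[H⁺]²) = 1/(1 + 10^+1.77 + 10^-0.57) = 0.01662
DIC = [CO2*]/α₀ = 6.795×10^-5 / 0.01662 = 4.088 mmol/L
[CO3²⁻] = α₂·DIC; α₂ = 0.004474, so [CO3²⁻] = 0.004474 × 4.088 = 0.0183 mmol/L = 18.3 μmol/L

[CO3²⁻] = 18.3 μmol/L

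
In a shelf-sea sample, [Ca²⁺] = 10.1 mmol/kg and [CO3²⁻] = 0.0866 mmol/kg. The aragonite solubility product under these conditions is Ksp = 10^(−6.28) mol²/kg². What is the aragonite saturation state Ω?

Ksp = 10^(−6.28) = 5.248×10^-7
Ω = [Ca²⁺][CO3²⁻]/Ksp = (10.1×10^-3)(0.0866×10^-3) / 5.248×10^-7 = 1.67

Ω = 1.67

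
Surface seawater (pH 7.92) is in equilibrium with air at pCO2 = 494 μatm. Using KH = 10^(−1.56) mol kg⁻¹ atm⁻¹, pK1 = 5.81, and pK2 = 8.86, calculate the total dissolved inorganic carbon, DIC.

[CO2*] = KH · pCO2 = 10^(−1.56) × 494×10^-6 = 1.361×10^-5 mol/kg
α₀ = 1/(1 + K1/[H⁺] + K1K2/[H⁺]²) = 1/(1 + 10^+2.11 + 10^+1.17) = 0.006915
DIC = [CO2*]/α₀ = 1.361×10^-5 / 0.006915 = 1.97 mmol/kg

DIC = 1.97 mmol/kg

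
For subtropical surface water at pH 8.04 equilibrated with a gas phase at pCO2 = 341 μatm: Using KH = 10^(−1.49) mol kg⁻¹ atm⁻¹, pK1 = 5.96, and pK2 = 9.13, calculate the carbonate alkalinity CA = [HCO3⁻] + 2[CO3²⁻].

[CO2*] = KH · pCO2 = 10^(−1.49) × 341×10^-6 = 1.103×10^-5 mol/kg
α₀ = 1/(1 + K1/[H⁺] + K1K2/[H⁺]²) = 1/(1 + 10^+2.08 + 10^+0.99) = 0.007634
DIC = [CO2*]/α₀ = 1.103×10^-5 / 0.007634 = 1.446 mmol/kg
CA = (α₁ + 2α₂)·DIC = (0.9178 + 2×0.07460) × 1.446 = 1.54 mmol/kg

CA = 1.54 mmol/kg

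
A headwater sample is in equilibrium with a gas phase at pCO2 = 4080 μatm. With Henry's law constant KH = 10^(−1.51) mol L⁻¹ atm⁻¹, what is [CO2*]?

[CO2*] = 126 μmol/L

KH = 10^(−1.51) = 3.090×10^-2 mol L⁻¹ atm⁻¹
[CO2*] = KH · pCO2 = 3.090×10^-2 × 4080×10^-6 atm = 1.26×10^-4 mol/L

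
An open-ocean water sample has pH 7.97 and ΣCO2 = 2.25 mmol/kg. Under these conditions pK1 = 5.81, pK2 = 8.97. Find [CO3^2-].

α₂ = 1 / (1 + [H⁺]/K2 + [H⁺]²/(K1K2)) = 1 / (1 + 10^+1.00 + 10^-1.16)
   = 1 / (1 + 10.000 + 0.069183) = 1/11.069 = 0.09034
[CO3²⁻] = α₂ × DIC = 0.09034 × 2.25 = 0.203 mmol/kg

[CO3²⁻] = 0.203 mmol/kg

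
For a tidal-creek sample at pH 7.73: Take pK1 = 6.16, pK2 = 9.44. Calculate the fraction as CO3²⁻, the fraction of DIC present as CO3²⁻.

α₂ = 0.0186

α₂ = 1 / (1 + [H⁺]/K2 + [H⁺]²/(K1K2)) = 1 / (1 + 10^+1.71 + 10^+0.14)
   = 1 / (1 + 51.286 + 1.3804) = 1/53.667 = 0.01863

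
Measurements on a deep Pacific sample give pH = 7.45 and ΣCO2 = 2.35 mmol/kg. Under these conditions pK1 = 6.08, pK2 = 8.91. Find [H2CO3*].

[CO2*] = 0.0931 mmol/kg

α₀ = 1 / (1 + K1/[H⁺] + K1K2/[H⁺]²) = 1 / (1 + 10^+1.37 + 10^-0.09)
   = 1 / (1 + 23.442 + 0.81283) = 1/25.255 = 0.03960
[CO2*] = α₀ × DIC = 0.03960 × 2.35 = 0.0931 mmol/kg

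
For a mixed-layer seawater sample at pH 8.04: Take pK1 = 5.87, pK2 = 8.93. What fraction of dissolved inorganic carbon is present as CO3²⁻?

α₂ = 0.113

α₂ = 1 / (1 + [H⁺]/K2 + [H⁺]²/(K1K2)) = 1 / (1 + 10^+0.89 + 10^-1.28)
   = 1 / (1 + 7.7625 + 0.052481) = 1/8.8150 = 0.1134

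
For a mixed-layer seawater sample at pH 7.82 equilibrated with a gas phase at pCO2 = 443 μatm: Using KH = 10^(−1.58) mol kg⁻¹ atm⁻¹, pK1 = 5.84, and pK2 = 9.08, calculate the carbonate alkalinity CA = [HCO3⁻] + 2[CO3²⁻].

[CO2*] = KH · pCO2 = 10^(−1.58) × 443×10^-6 = 1.165×10^-5 mol/kg
α₀ = 1/(1 + K1/[H⁺] + K1K2/[H⁺]²) = 1/(1 + 10^+1.98 + 10^+0.72) = 0.009828
DIC = [CO2*]/α₀ = 1.165×10^-5 / 0.009828 = 1.186 mmol/kg
CA = (α₁ + 2α₂)·DIC = (0.9386 + 2×0.05158) × 1.186 = 1.24 mmol/kg

CA = 1.24 mmol/kg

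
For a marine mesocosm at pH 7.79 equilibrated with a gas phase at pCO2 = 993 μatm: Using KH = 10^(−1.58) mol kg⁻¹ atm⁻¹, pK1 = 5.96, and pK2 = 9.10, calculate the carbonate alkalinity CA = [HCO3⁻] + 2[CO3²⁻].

CA = 1.94 mmol/kg

[CO2*] = KH · pCO2 = 10^(−1.58) × 993×10^-6 = 2.612×10^-5 mol/kg
α₀ = 1/(1 + K1/[H⁺] + K1K2/[H⁺]²) = 1/(1 + 10^+1.83 + 10^+0.52) = 0.01390
DIC = [CO2*]/α₀ = 2.612×10^-5 / 0.01390 = 1.878 mmol/kg
CA = (α₁ + 2α₂)·DIC = (0.9401 + 2×0.04604) × 1.878 = 1.94 mmol/kg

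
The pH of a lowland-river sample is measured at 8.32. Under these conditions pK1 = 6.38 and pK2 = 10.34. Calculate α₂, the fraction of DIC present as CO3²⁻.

α₂ = 1 / (1 + [H⁺]/K2 + [H⁺]²/(K1K2)) = 1 / (1 + 10^+2.02 + 10^+0.08)
   = 1 / (1 + 104.71 + 1.2023) = 1/106.92 = 0.009353

α₂ = 0.00935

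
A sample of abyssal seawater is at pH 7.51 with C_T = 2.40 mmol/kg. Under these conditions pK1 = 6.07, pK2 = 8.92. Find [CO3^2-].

α₂ = 1 / (1 + [H⁺]/K2 + [H⁺]²/(K1K2)) = 1 / (1 + 10^+1.41 + 10^-0.03)
   = 1 / (1 + 25.704 + 0.93325) = 1/27.637 = 0.03618
[CO3²⁻] = α₂ × DIC = 0.03618 × 2.40 = 0.0868 mmol/kg

[CO3²⁻] = 0.0868 mmol/kg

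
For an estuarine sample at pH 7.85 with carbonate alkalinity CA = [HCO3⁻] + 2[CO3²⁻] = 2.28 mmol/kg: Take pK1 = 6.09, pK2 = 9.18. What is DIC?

DIC = 2.22 mmol/kg

CA = [HCO3⁻] + 2[CO3²⁻] = (α₁ + 2α₂)·DIC
At pH 7.85: [H⁺]/K1 = 10^-1.76 = 0.017378, K2/[H⁺] = 10^-1.33 = 0.046774
α₁ = 1/(1 + 0.017378 + 0.046774) = 1/1.0642 = 0.9397; α₂ = α₁·K2/[H⁺] = 0.04395
α₁ + 2α₂ = 1.0276
DIC = CA / (α₁ + 2α₂) = 2.28 / 1.0276 = 2.22 mmol/kg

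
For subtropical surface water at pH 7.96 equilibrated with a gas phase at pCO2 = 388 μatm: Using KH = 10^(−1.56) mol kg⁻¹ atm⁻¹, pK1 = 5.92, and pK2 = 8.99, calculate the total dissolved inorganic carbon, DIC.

DIC = 1.29 mmol/kg

[CO2*] = KH · pCO2 = 10^(−1.56) × 388×10^-6 = 1.069×10^-5 mol/kg
α₀ = 1/(1 + K1/[H⁺] + K1K2/[H⁺]²) = 1/(1 + 10^+2.04 + 10^+1.01) = 0.008273
DIC = [CO2*]/α₀ = 1.069×10^-5 / 0.008273 = 1.29 mmol/kg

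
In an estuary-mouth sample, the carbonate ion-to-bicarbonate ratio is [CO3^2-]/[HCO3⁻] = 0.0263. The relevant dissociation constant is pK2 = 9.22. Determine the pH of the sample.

From K2 = [H⁺][CO3^2-]/[HCO3⁻]:  pH = pK2 + log₁₀([CO3^2-]/[HCO3⁻])
log₁₀(0.0263) = -1.580
pH = 9.22 + (-1.580) = 7.64

pH = 7.64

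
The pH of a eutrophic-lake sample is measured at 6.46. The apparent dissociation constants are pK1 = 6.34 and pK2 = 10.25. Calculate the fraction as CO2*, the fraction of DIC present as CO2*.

α₀ = 1 / (1 + K1/[H⁺] + K1K2/[H⁺]²) = 1 / (1 + 10^+0.12 + 10^-3.67)
   = 1 / (1 + 1.3183 + 0.00021380) = 1/2.3185 = 0.4313

α₀ = 0.431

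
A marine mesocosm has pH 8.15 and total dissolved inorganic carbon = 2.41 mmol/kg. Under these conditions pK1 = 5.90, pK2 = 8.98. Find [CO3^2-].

[CO3²⁻] = 0.309 mmol/kg

α₂ = 1 / (1 + [H⁺]/K2 + [H⁺]²/(K1K2)) = 1 / (1 + 10^+0.83 + 10^-1.42)
   = 1 / (1 + 6.7608 + 0.038019) = 1/7.7988 = 0.1282
[CO3²⁻] = α₂ × DIC = 0.1282 × 2.41 = 0.309 mmol/kg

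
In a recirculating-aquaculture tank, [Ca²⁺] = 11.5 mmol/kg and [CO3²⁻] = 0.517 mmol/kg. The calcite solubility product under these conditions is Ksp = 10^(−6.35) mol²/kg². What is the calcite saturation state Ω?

Ksp = 10^(−6.35) = 4.467×10^-7
Ω = [Ca²⁺][CO3²⁻]/Ksp = (11.5×10^-3)(0.517×10^-3) / 4.467×10^-7 = 13.3

Ω = 13.3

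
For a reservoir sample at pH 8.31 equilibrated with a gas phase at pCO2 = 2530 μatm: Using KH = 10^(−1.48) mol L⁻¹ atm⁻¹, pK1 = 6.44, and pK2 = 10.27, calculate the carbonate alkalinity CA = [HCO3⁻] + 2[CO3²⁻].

CA = 6.35 mmol/L

[CO2*] = KH · pCO2 = 10^(−1.48) × 2530×10^-6 = 8.378×10^-5 mol/L
α₀ = 1/(1 + K1/[H⁺] + K1K2/[H⁺]²) = 1/(1 + 10^+1.87 + 10^-0.09) = 0.01317
DIC = [CO2*]/α₀ = 8.378×10^-5 / 0.01317 = 6.362 mmol/L
CA = (α₁ + 2α₂)·DIC = (0.9761 + 2×0.01070) × 6.362 = 6.35 mmol/L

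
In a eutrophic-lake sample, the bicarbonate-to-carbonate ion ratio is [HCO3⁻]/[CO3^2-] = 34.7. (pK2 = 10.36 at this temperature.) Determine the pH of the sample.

pH = 8.82

From K2 = [H⁺][CO3^2-]/[HCO3⁻]:  pH = pK2 − log₁₀([HCO3⁻]/[CO3^2-])
log₁₀(34.7) = +1.540
pH = 10.36 − (+1.540) = 8.82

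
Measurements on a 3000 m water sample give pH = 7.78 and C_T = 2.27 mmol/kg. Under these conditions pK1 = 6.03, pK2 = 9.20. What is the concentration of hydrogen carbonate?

[HCO3⁻] = 2.15 mmol/kg

α₁ = 1 / (1 + [H⁺]/K1 + K2/[H⁺]) = 1 / (1 + 10^-1.75 + 10^-1.42)
   = 1 / (1 + 0.017783 + 0.038019) = 1/1.0558 = 0.9471
[HCO3⁻] = α₁ × DIC = 0.9471 × 2.27 = 2.15 mmol/kg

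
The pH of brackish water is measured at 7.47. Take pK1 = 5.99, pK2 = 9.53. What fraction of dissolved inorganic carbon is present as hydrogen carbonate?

α₁ = 0.960

α₁ = 1 / (1 + [H⁺]/K1 + K2/[H⁺]) = 1 / (1 + 10^-1.48 + 10^-2.06)
   = 1 / (1 + 0.033113 + 0.0087096) = 1/1.0418 = 0.9599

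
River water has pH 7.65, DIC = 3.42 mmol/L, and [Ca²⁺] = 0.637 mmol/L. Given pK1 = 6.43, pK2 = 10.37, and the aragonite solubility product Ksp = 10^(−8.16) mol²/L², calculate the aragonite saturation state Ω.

α₂ = 1 / (1 + [H⁺]/K2 + [H⁺]²/(K1K2)) = 1 / (1 + 10^+2.72 + 10^+1.50)
   = 1 / (1 + 524.81 + 31.623) = 1/557.43 = 0.001794
[CO3²⁻] = α₂ × DIC = 0.001794 × 3.42 = 0.006135 mmol/L = 6.135 μmol/L
Ksp = 10^(−8.16) = 6.918×10^-9
Ω = [Ca²⁺][CO3²⁻]/Ksp = (0.637×10^-3)(6.135×10^-6) / 6.918×10^-9 = 0.565

Ω = 0.565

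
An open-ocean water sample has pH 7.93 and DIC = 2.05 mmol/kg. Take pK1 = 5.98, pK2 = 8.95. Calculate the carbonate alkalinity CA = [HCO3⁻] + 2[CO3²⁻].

CA = 2.21 mmol/kg

CA = [HCO3⁻] + 2[CO3²⁻] = (α₁ + 2α₂)·DIC
At pH 7.93: [H⁺]/K1 = 10^-1.95 = 0.011220, K2/[H⁺] = 10^-1.02 = 0.095499
α₁ = 1/(1 + 0.011220 + 0.095499) = 1/1.1067 = 0.9036; α₂ = α₁·K2/[H⁺] = 0.08629
α₁ + 2α₂ = 1.0762
CA = 1.0762 × 2.05 = 2.21 mmol/kg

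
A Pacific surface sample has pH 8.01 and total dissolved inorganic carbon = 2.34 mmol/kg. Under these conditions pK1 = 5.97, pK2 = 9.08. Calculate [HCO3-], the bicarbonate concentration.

[HCO3⁻] = 2.14 mmol/kg

α₁ = 1 / (1 + [H⁺]/K1 + K2/[H⁺]) = 1 / (1 + 10^-2.04 + 10^-1.07)
   = 1 / (1 + 0.0091201 + 0.085114) = 1/1.0942 = 0.9139
[HCO3⁻] = α₁ × DIC = 0.9139 × 2.34 = 2.14 mmol/kg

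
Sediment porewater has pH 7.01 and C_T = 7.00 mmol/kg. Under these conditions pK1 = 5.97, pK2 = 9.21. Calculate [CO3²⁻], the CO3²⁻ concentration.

α₂ = 1 / (1 + [H⁺]/K2 + [H⁺]²/(K1K2)) = 1 / (1 + 10^+2.20 + 10^+1.16)
   = 1 / (1 + 158.49 + 14.454) = 1/173.94 = 0.005749
[CO3²⁻] = α₂ × DIC = 0.005749 × 7.00 = 0.0402 mmol/kg

[CO3²⁻] = 0.0402 mmol/kg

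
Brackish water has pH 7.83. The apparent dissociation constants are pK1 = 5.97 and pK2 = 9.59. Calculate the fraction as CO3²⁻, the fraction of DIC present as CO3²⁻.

α₂ = 0.0169

α₂ = 1 / (1 + [H⁺]/K2 + [H⁺]²/(K1K2)) = 1 / (1 + 10^+1.76 + 10^-0.10)
   = 1 / (1 + 57.544 + 0.79433) = 1/59.338 = 0.01685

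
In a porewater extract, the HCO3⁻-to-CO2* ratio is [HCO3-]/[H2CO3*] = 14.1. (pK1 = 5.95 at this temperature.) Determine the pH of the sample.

From K1 = [H⁺][HCO3-]/[H2CO3*]:  pH = pK1 + log₁₀([HCO3-]/[H2CO3*])
log₁₀(14.1) = +1.149
pH = 5.95 + (+1.149) = 7.10

pH = 7.10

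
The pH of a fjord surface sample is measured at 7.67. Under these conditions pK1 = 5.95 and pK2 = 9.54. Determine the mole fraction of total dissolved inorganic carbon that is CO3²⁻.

α₂ = 0.0131

α₂ = 1 / (1 + [H⁺]/K2 + [H⁺]²/(K1K2)) = 1 / (1 + 10^+1.87 + 10^+0.15)
   = 1 / (1 + 74.131 + 1.4125) = 1/76.544 = 0.01306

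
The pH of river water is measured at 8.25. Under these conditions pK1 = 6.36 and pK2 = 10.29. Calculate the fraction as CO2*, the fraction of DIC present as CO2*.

α₀ = 1 / (1 + K1/[H⁺] + K1K2/[H⁺]²) = 1 / (1 + 10^+1.89 + 10^-0.15)
   = 1 / (1 + 77.625 + 0.70795) = 1/79.333 = 0.01261

α₀ = 0.0126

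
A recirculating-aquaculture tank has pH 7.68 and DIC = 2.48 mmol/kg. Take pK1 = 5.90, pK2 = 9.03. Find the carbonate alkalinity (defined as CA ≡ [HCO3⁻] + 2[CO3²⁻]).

CA = 2.55 mmol/kg

CA = [HCO3⁻] + 2[CO3²⁻] = (α₁ + 2α₂)·DIC
At pH 7.68: [H⁺]/K1 = 10^-1.78 = 0.016596, K2/[H⁺] = 10^-1.35 = 0.044668
α₁ = 1/(1 + 0.016596 + 0.044668) = 1/1.0613 = 0.9423; α₂ = α₁·K2/[H⁺] = 0.04209
α₁ + 2α₂ = 1.0265
CA = 1.0265 × 2.48 = 2.55 mmol/kg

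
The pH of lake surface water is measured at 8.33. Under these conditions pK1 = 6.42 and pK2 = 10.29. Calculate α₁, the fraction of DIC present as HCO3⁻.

α₁ = 1 / (1 + [H⁺]/K1 + K2/[H⁺]) = 1 / (1 + 10^-1.91 + 10^-1.96)
   = 1 / (1 + 0.012303 + 0.010965) = 1/1.0233 = 0.9773

α₁ = 0.977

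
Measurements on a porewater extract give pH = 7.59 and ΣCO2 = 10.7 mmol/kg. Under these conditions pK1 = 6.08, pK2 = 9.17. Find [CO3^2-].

α₂ = 1 / (1 + [H⁺]/K2 + [H⁺]²/(K1K2)) = 1 / (1 + 10^+1.58 + 10^+0.07)
   = 1 / (1 + 38.019 + 1.1749) = 1/40.194 = 0.02488
[CO3²⁻] = α₂ × DIC = 0.02488 × 10.7 = 0.266 mmol/kg

[CO3²⁻] = 0.266 mmol/kg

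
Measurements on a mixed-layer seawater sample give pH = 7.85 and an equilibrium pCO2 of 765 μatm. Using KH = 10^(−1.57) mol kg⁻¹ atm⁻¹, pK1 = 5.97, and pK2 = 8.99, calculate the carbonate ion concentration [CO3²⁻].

[CO3²⁻] = 0.113 mmol/kg

[CO2*] = KH · pCO2 = 10^(−1.57) × 765×10^-6 = 2.059×10^-5 mol/kg
α₀ = 1/(1 + K1/[H⁺] + K1K2/[H⁺]²) = 1/(1 + 10^+1.88 + 10^+0.74) = 0.01214
DIC = [CO2*]/α₀ = 2.059×10^-5 / 0.01214 = 1.696 mmol/kg
[CO3²⁻] = α₂·DIC; α₂ = 0.06673, so [CO3²⁻] = 0.06673 × 1.696 = 0.113 mmol/kg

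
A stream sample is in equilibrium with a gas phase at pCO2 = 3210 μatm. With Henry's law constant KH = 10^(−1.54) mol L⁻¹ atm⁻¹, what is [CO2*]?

KH = 10^(−1.54) = 2.884×10^-2 mol L⁻¹ atm⁻¹
[CO2*] = KH · pCO2 = 2.884×10^-2 × 3210×10^-6 atm = 9.26×10^-5 mol/L

[CO2*] = 92.6 μmol/L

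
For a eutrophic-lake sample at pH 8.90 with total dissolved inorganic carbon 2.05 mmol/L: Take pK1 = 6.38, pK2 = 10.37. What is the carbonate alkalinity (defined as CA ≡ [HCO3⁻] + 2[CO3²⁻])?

CA = 2.11 mmol/L

CA = [HCO3⁻] + 2[CO3²⁻] = (α₁ + 2α₂)·DIC
At pH 8.90: [H⁺]/K1 = 10^-2.52 = 0.0030200, K2/[H⁺] = 10^-1.47 = 0.033884
α₁ = 1/(1 + 0.0030200 + 0.033884) = 1/1.0369 = 0.9644; α₂ = α₁·K2/[H⁺] = 0.03268
α₁ + 2α₂ = 1.0298
CA = 1.0298 × 2.05 = 2.11 mmol/L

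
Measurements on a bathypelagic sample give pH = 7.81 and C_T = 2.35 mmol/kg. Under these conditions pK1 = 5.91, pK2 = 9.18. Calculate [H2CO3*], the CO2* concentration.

α₀ = 1 / (1 + K1/[H⁺] + K1K2/[H⁺]²) = 1 / (1 + 10^+1.90 + 10^+0.53)
   = 1 / (1 + 79.433 + 3.3884) = 1/83.821 = 0.01193
[CO2*] = α₀ × DIC = 0.01193 × 2.35 = 0.0280 mmol/kg

[CO2*] = 0.0280 mmol/kg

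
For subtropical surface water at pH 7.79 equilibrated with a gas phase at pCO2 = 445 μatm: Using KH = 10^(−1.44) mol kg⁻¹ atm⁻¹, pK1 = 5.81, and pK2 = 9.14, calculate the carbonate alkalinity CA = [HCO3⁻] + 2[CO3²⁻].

[CO2*] = KH · pCO2 = 10^(−1.44) × 445×10^-6 = 1.616×10^-5 mol/kg
α₀ = 1/(1 + K1/[H⁺] + K1K2/[H⁺]²) = 1/(1 + 10^+1.98 + 10^+0.63) = 0.009924
DIC = [CO2*]/α₀ = 1.616×10^-5 / 0.009924 = 1.628 mmol/kg
CA = (α₁ + 2α₂)·DIC = (0.9477 + 2×0.04233) × 1.628 = 1.68 mmol/kg

CA = 1.68 mmol/kg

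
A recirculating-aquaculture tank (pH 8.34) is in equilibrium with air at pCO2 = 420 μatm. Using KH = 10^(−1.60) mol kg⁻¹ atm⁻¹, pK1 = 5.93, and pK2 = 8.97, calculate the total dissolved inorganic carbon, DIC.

DIC = 3.36 mmol/kg

[CO2*] = KH · pCO2 = 10^(−1.60) × 420×10^-6 = 1.055×10^-5 mol/kg
α₀ = 1/(1 + K1/[H⁺] + K1K2/[H⁺]²) = 1/(1 + 10^+2.41 + 10^+1.78) = 0.003142
DIC = [CO2*]/α₀ = 1.055×10^-5 / 0.003142 = 3.36 mmol/kg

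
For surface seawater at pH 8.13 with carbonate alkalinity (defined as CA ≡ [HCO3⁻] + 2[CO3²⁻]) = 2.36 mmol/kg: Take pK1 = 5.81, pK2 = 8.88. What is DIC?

CA = [HCO3⁻] + 2[CO3²⁻] = (α₁ + 2α₂)·DIC
At pH 8.13: [H⁺]/K1 = 10^-2.32 = 0.0047863, K2/[H⁺] = 10^-0.75 = 0.17783
α₁ = 1/(1 + 0.0047863 + 0.17783) = 1/1.1826 = 0.8456; α₂ = α₁·K2/[H⁺] = 0.1504
α₁ + 2α₂ = 1.1463
DIC = CA / (α₁ + 2α₂) = 2.36 / 1.1463 = 2.06 mmol/kg

DIC = 2.06 mmol/kg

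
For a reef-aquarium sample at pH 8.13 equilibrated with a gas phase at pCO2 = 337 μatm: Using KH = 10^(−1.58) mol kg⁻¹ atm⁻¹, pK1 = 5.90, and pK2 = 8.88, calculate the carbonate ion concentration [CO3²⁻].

[CO2*] = KH · pCO2 = 10^(−1.58) × 337×10^-6 = 8.864×10^-6 mol/kg
α₀ = 1/(1 + K1/[H⁺] + K1K2/[H⁺]²) = 1/(1 + 10^+2.23 + 10^+1.48) = 0.004975
DIC = [CO2*]/α₀ = 8.864×10^-6 / 0.004975 = 1.782 mmol/kg
[CO3²⁻] = α₂·DIC; α₂ = 0.1502, so [CO3²⁻] = 0.1502 × 1.782 = 0.268 mmol/kg

[CO3²⁻] = 0.268 mmol/kg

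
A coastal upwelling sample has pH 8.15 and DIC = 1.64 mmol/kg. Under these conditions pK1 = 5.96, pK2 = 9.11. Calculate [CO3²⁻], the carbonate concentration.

α₂ = 1 / (1 + [H⁺]/K2 + [H⁺]²/(K1K2)) = 1 / (1 + 10^+0.96 + 10^-1.23)
   = 1 / (1 + 9.1201 + 0.058884) = 1/10.179 = 0.09824
[CO3²⁻] = α₂ × DIC = 0.09824 × 1.64 = 0.161 mmol/kg

[CO3²⁻] = 0.161 mmol/kg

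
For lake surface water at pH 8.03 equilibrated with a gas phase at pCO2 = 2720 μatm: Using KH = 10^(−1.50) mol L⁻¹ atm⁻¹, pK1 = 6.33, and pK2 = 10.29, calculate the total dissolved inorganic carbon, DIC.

DIC = 4.42 mmol/L

[CO2*] = KH · pCO2 = 10^(−1.50) × 2720×10^-6 = 8.601×10^-5 mol/L
α₀ = 1/(1 + K1/[H⁺] + K1K2/[H⁺]²) = 1/(1 + 10^+1.70 + 10^-0.56) = 0.01946
DIC = [CO2*]/α₀ = 8.601×10^-5 / 0.01946 = 4.42 mmol/L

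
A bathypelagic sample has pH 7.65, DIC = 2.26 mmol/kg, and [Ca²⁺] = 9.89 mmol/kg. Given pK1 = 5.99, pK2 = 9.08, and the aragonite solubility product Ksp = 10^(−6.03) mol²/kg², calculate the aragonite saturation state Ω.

Ω = 0.840

α₂ = 1 / (1 + [H⁺]/K2 + [H⁺]²/(K1K2)) = 1 / (1 + 10^+1.43 + 10^-0.23)
   = 1 / (1 + 26.915 + 0.58884) = 1/28.504 = 0.03508
[CO3²⁻] = α₂ × DIC = 0.03508 × 2.26 = 0.07929 mmol/kg
Ksp = 10^(−6.03) = 9.333×10^-7
Ω = [Ca²⁺][CO3²⁻]/Ksp = (9.89×10^-3)(7.929×10^-5) / 9.333×10^-7 = 0.840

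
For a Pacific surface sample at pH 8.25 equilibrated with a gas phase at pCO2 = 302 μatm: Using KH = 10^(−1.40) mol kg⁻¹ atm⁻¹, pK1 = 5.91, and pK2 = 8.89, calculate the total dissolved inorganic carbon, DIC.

[CO2*] = KH · pCO2 = 10^(−1.40) × 302×10^-6 = 1.202×10^-5 mol/kg
α₀ = 1/(1 + K1/[H⁺] + K1K2/[H⁺]²) = 1/(1 + 10^+2.34 + 10^+1.70) = 0.003705
DIC = [CO2*]/α₀ = 1.202×10^-5 / 0.003705 = 3.24 mmol/kg

DIC = 3.24 mmol/kg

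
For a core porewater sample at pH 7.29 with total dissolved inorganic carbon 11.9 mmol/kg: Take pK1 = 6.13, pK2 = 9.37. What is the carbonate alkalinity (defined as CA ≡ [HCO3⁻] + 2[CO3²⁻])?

CA = [HCO3⁻] + 2[CO3²⁻] = (α₁ + 2α₂)·DIC
At pH 7.29: [H⁺]/K1 = 10^-1.16 = 0.069183, K2/[H⁺] = 10^-2.08 = 0.0083176
α₁ = 1/(1 + 0.069183 + 0.0083176) = 1/1.0775 = 0.9281; α₂ = α₁·K2/[H⁺] = 0.007719
α₁ + 2α₂ = 0.9435
CA = 0.9435 × 11.9 = 11.2 mmol/kg

CA = 11.2 mmol/kg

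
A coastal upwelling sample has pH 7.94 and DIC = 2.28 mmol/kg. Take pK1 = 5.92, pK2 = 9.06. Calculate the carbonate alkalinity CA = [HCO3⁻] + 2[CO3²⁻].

CA = 2.42 mmol/kg

CA = [HCO3⁻] + 2[CO3²⁻] = (α₁ + 2α₂)·DIC
At pH 7.94: [H⁺]/K1 = 10^-2.02 = 0.0095499, K2/[H⁺] = 10^-1.12 = 0.075858
α₁ = 1/(1 + 0.0095499 + 0.075858) = 1/1.0854 = 0.9213; α₂ = α₁·K2/[H⁺] = 0.06989
α₁ + 2α₂ = 1.0611
CA = 1.0611 × 2.28 = 2.42 mmol/kg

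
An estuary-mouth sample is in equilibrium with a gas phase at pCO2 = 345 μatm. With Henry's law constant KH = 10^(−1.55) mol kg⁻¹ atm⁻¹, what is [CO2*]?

[CO2*] = 9.72 μmol/kg

KH = 10^(−1.55) = 2.818×10^-2 mol kg⁻¹ atm⁻¹
[CO2*] = KH · pCO2 = 2.818×10^-2 × 345×10^-6 atm = 9.72×10^-6 mol/kg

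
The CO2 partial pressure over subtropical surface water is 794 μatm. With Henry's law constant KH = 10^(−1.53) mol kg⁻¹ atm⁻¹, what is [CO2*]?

KH = 10^(−1.53) = 2.951×10^-2 mol kg⁻¹ atm⁻¹
[CO2*] = KH · pCO2 = 2.951×10^-2 × 794×10^-6 atm = 2.34×10^-5 mol/kg

[CO2*] = 23.4 μmol/kg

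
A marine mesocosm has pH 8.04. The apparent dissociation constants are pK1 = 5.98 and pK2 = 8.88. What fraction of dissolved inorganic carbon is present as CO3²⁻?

α₂ = 1 / (1 + [H⁺]/K2 + [H⁺]²/(K1K2)) = 1 / (1 + 10^+0.84 + 10^-1.22)
   = 1 / (1 + 6.9183 + 0.060256) = 1/7.9786 = 0.1253

α₂ = 0.125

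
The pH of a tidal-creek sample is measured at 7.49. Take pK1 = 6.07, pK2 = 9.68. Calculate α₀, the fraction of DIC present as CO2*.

α₀ = 1 / (1 + K1/[H⁺] + K1K2/[H⁺]²) = 1 / (1 + 10^+1.42 + 10^-0.77)
   = 1 / (1 + 26.303 + 0.16982) = 1/27.473 = 0.03640

α₀ = 0.0364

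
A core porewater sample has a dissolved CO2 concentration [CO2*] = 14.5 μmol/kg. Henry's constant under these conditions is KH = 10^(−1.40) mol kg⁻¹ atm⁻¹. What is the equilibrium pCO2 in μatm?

pCO2 = 364 μatm

KH = 10^(−1.40) = 3.981×10^-2 mol kg⁻¹ atm⁻¹
pCO2 = [CO2*]/KH = 14.5×10^-6 / 3.981×10^-2 = 3.64×10^-4 atm = 364 μatm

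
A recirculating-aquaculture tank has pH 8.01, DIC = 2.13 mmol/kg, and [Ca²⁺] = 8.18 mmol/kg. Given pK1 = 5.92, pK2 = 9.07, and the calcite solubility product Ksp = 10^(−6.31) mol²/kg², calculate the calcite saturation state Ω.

α₂ = 1 / (1 + [H⁺]/K2 + [H⁺]²/(K1K2)) = 1 / (1 + 10^+1.06 + 10^-1.03)
   = 1 / (1 + 11.482 + 0.093325) = 1/12.575 = 0.07952
[CO3²⁻] = α₂ × DIC = 0.07952 × 2.13 = 0.1694 mmol/kg
Ksp = 10^(−6.31) = 4.898×10^-7
Ω = [Ca²⁺][CO3²⁻]/Ksp = (8.18×10^-3)(1.694×10^-4) / 4.898×10^-7 = 2.83

Ω = 2.83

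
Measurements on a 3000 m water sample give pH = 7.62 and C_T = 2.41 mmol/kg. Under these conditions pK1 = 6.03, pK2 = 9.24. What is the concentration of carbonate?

α₂ = 1 / (1 + [H⁺]/K2 + [H⁺]²/(K1K2)) = 1 / (1 + 10^+1.62 + 10^+0.03)
   = 1 / (1 + 41.687 + 1.0715) = 1/43.758 = 0.02285
[CO3²⁻] = α₂ × DIC = 0.02285 × 2.41 = 0.0551 mmol/kg

[CO3²⁻] = 0.0551 mmol/kg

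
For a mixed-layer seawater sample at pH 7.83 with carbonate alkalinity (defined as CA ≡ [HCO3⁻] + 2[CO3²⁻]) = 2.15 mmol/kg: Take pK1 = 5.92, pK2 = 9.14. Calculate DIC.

CA = [HCO3⁻] + 2[CO3²⁻] = (α₁ + 2α₂)·DIC
At pH 7.83: [H⁺]/K1 = 10^-1.91 = 0.012303, K2/[H⁺] = 10^-1.31 = 0.048978
α₁ = 1/(1 + 0.012303 + 0.048978) = 1/1.0613 = 0.9423; α₂ = α₁·K2/[H⁺] = 0.04615
α₁ + 2α₂ = 1.0346
DIC = CA / (α₁ + 2α₂) = 2.15 / 1.0346 = 2.08 mmol/kg

DIC = 2.08 mmol/kg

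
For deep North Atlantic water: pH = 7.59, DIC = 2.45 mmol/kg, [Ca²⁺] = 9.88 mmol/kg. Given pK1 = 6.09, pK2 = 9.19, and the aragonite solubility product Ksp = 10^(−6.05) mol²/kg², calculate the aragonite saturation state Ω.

Ω = 0.646

α₂ = 1 / (1 + [H⁺]/K2 + [H⁺]²/(K1K2)) = 1 / (1 + 10^+1.60 + 10^+0.10)
   = 1 / (1 + 39.811 + 1.2589) = 1/42.070 = 0.02377
[CO3²⁻] = α₂ × DIC = 0.02377 × 2.45 = 0.05824 mmol/kg
Ksp = 10^(−6.05) = 8.913×10^-7
Ω = [Ca²⁺][CO3²⁻]/Ksp = (9.88×10^-3)(5.824×10^-5) / 8.913×10^-7 = 0.646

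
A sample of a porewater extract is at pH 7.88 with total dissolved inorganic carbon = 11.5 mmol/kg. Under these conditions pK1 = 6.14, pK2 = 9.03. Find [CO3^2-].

α₂ = 1 / (1 + [H⁺]/K2 + [H⁺]²/(K1K2)) = 1 / (1 + 10^+1.15 + 10^-0.59)
   = 1 / (1 + 14.125 + 0.25704) = 1/15.382 = 0.06501
[CO3²⁻] = α₂ × DIC = 0.06501 × 11.5 = 0.748 mmol/kg

[CO3²⁻] = 0.748 mmol/kg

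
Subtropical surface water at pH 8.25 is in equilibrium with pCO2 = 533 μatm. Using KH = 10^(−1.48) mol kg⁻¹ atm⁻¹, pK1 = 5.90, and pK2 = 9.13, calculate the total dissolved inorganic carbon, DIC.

DIC = 4.49 mmol/kg

[CO2*] = KH · pCO2 = 10^(−1.48) × 533×10^-6 = 1.765×10^-5 mol/kg
α₀ = 1/(1 + K1/[H⁺] + K1K2/[H⁺]²) = 1/(1 + 10^+2.35 + 10^+1.47) = 0.003931
DIC = [CO2*]/α₀ = 1.765×10^-5 / 0.003931 = 4.49 mmol/kg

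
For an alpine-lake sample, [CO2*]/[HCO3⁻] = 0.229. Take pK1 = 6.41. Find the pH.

pH = 7.05

From K1 = [H⁺][HCO3⁻]/[CO2*]:  pH = pK1 − log₁₀([CO2*]/[HCO3⁻])
log₁₀(0.229) = -0.640
pH = 6.41 − (-0.640) = 7.05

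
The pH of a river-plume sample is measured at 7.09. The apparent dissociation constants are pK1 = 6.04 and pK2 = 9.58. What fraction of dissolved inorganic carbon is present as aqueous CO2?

α₀ = 1 / (1 + K1/[H⁺] + K1K2/[H⁺]²) = 1 / (1 + 10^+1.05 + 10^-1.44)
   = 1 / (1 + 11.220 + 0.036308) = 1/12.256 = 0.08159

α₀ = 0.0816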